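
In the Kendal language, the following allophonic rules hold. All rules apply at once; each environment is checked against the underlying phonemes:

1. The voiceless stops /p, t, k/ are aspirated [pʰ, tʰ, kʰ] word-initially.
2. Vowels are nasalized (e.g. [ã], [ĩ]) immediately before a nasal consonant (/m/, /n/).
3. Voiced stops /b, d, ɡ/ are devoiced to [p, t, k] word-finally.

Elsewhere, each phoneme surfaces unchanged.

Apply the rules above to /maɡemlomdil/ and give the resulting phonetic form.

/m/ (word-initial): no rule targets it → [m].
/a/ — between /m/ and /ɡ/; rule 2 does not apply here → [a].
/ɡ/ (between /a/ and /e/) is in the target of rule 3 but the environment (word-finally) is not met → [ɡ].
/e/ meets the environment for rule 2 (before a nasal consonant) → [ẽ].
/m/ — not in any rule's target class → [m].
/l/ stays [l].
/o/ (between /l/ and /m/) occurs before a nasal consonant → [õ] by rule 2.
/m/ stays [m].
/d/ (between /m/ and /i/) fails the environment for rule 3, so it stays [d].
/i/ — between /d/ and /l/; rule 2 does not apply here → [i].
/l/ stays [l].

[maɡẽmlõmdil]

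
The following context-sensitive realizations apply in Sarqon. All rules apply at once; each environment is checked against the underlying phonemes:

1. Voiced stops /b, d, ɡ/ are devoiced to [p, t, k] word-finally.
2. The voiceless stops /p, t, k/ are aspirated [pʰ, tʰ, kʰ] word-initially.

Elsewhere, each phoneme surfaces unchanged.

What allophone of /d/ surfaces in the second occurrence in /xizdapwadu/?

/d/ (between /a/ and /u/) is in the target of rule 1 but the environment (word-finally) is not met → [d].

[d]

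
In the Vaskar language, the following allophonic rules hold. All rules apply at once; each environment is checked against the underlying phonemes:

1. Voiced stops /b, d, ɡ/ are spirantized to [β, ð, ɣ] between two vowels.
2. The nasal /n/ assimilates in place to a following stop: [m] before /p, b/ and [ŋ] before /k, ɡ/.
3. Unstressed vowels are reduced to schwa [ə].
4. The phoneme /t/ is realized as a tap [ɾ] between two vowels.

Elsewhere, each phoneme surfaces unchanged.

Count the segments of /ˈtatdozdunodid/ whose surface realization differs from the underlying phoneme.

Segments that undergo a rule: /o/ → [ə] (rule 3); /u/ → [ə] (rule 3); /o/ → [ə] (rule 3); /d/ → [ð] (rule 1); /i/ → [ə] (rule 3).
All other segments surface unchanged.

5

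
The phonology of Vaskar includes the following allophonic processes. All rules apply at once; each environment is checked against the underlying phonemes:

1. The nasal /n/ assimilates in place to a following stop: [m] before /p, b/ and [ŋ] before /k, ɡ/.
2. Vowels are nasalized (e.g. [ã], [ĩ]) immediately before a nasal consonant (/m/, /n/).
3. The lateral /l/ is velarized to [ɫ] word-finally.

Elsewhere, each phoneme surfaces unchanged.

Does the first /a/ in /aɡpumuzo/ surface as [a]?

Yes

/a/ (word-initial) is in the target of rule 2 but the environment (before a nasal consonant) is not met → [a].
The actual realization is [a], which matches [a].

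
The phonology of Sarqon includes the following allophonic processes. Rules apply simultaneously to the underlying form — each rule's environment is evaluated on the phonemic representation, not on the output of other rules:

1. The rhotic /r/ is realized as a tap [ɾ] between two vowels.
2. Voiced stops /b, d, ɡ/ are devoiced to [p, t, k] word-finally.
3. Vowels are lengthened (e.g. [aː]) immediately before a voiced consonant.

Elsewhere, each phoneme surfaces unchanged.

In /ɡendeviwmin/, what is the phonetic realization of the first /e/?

/e/ (between /ɡ/ and /n/): before a voiced consonant, so rule 3 applies → [eː].

[eː]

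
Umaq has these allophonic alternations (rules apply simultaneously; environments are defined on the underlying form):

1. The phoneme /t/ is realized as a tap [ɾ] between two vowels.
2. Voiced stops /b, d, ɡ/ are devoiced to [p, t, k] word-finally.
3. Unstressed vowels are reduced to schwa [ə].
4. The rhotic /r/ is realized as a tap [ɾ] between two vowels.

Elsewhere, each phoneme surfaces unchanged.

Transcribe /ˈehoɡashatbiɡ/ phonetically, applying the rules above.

[ˈehəɡəshətbək]

/e/ (word-initial) fails the environment for rule 3, so it stays [e].
Rule 3 applies to /o/ (between /h/ and /ɡ/: in an unstressed syllable) → [ə].
/ɡ/ (between /o/ and /a/) is in the target of rule 2 but the environment (word-finally) is not met → [ɡ].
/a/ meets the environment for rule 3 (in an unstressed syllable) → [ə].
/a/ (between /h/ and /t/): in an unstressed syllable, so rule 3 applies → [ə].
/t/ (between /a/ and /b/): rule 1 targets it, but not between two vowels → unchanged [t].
/b/ (between /t/ and /i/) is in the target of rule 2 but the environment (word-finally) is not met → [b].
/i/ (between /b/ and /ɡ/): in an unstressed syllable, so rule 3 applies → [ə].
/ɡ/ (word-final) occurs word-finally → [k] by rule 2.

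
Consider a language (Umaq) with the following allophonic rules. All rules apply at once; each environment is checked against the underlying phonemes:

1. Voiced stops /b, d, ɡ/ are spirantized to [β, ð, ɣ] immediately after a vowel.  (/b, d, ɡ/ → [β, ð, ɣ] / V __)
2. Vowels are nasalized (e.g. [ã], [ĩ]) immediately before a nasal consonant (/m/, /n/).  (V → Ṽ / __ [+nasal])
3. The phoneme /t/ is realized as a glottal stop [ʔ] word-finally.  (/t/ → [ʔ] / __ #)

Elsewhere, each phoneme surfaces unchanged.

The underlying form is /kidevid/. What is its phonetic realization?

/k/ (word-initial) is unaffected → [k].
/i/ — between /k/ and /d/; rule 2 does not apply here → [i].
/d/ (between /i/ and /e/): immediately after a vowel, so rule 1 applies → [ð].
/e/ — between /d/ and /v/; rule 2 does not apply here → [e].
/v/ stays [v].
/i/ (between /v/ and /d/) fails the environment for rule 2, so it stays [i].
Rule 1 applies to /d/ (word-final: immediately after a vowel) → [ð].

[kiðevið]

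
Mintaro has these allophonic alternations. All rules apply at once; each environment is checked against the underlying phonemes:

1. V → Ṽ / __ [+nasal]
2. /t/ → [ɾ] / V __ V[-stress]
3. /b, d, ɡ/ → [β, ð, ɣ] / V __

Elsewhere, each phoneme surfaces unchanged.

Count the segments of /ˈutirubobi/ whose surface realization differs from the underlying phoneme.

3

Segments that undergo a rule: /t/ → [ɾ] (rule 2); /b/ → [β] (rule 3); /b/ → [β] (rule 3).
All other segments surface unchanged.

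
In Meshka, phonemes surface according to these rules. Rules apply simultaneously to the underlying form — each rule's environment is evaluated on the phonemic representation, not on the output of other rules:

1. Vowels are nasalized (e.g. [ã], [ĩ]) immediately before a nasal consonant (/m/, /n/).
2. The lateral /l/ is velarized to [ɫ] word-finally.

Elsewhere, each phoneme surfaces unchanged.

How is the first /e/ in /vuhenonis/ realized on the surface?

[ẽ]

/e/ meets the environment for rule 1 (before a nasal consonant) → [ẽ].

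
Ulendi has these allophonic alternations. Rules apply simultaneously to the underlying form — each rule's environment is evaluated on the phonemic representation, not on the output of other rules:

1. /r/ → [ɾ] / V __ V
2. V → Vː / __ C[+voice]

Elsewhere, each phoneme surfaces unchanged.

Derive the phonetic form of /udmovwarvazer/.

[uːdmoːvwaːrvaːzeːr]

/u/ — word-initial, before a voiced consonant — surfaces as [uː] (rule 2).
/d/ stays [d].
/m/ — not in any rule's target class → [m].
/o/ (between /m/ and /v/): before a voiced consonant, so rule 2 applies → [oː].
/v/ — not in any rule's target class → [v].
/w/ — not in any rule's target class → [w].
/a/ meets the environment for rule 2 (before a voiced consonant) → [aː].
/r/ (between /a/ and /v/) fails the environment for rule 1, so it stays [r].
/v/ (between /r/ and /a/): no rule targets it → [v].
/a/ (between /v/ and /z/) occurs before a voiced consonant → [aː] by rule 2.
/z/ (between /a/ and /e/): no rule targets it → [z].
/e/ (between /z/ and /r/): before a voiced consonant, so rule 2 applies → [eː].
/r/ (word-final) is in the target of rule 1 but the environment (between two vowels) is not met → [r].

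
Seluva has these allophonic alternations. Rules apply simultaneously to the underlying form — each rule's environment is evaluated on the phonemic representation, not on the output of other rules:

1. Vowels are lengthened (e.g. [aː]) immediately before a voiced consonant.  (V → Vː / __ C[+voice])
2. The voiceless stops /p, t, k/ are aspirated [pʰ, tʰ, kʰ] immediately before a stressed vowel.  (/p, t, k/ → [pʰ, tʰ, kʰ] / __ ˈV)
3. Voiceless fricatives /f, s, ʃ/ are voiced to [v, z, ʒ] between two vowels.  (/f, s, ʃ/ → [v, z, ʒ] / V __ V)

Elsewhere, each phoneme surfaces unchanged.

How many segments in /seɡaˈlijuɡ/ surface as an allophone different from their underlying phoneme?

4

Segments that undergo a rule: /e/ → [eː] (rule 1); /a/ → [aː] (rule 1); /i/ → [iː] (rule 1); /u/ → [uː] (rule 1).
All other segments surface unchanged.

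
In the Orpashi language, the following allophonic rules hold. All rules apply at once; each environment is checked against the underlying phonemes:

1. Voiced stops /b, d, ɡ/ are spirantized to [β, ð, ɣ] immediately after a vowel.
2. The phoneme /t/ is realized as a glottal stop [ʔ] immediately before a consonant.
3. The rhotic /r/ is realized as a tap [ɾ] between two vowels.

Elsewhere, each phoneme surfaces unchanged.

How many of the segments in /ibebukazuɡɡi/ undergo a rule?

Segments that undergo a rule: /b/ → [β] (rule 1); /b/ → [β] (rule 1); /ɡ/ → [ɣ] (rule 1).
All other segments surface unchanged.

3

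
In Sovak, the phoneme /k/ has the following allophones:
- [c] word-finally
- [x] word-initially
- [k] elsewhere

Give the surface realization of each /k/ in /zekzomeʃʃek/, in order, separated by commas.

[k], [c]

Occurrence 1 (position 3): no conditioning environment matches → elsewhere allophone [k].
Occurrence 2 (position 11): word-finally → [c].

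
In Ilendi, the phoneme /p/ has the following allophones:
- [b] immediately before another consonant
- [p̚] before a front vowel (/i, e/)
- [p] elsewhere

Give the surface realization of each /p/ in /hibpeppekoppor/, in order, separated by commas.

[p̚], [b], [p̚], [b], [p]

Occurrence 1 (position 4): before a front vowel (/i, e/) → [p̚].
Occurrence 2 (position 6): immediately before another consonant → [b].
Occurrence 3 (position 7): before a front vowel (/i, e/) → [p̚].
Occurrence 4 (position 11): immediately before another consonant → [b].
Occurrence 5 (position 12): no conditioning environment matches → elsewhere allophone [p].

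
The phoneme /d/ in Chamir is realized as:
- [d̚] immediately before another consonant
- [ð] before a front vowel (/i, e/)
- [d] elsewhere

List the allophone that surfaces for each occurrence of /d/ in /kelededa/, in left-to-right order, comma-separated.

Occurrence 1 (position 5): before a front vowel (/i, e/) → [ð].
Occurrence 2 (position 7): no conditioning environment matches → elsewhere allophone [d].

[ð], [d]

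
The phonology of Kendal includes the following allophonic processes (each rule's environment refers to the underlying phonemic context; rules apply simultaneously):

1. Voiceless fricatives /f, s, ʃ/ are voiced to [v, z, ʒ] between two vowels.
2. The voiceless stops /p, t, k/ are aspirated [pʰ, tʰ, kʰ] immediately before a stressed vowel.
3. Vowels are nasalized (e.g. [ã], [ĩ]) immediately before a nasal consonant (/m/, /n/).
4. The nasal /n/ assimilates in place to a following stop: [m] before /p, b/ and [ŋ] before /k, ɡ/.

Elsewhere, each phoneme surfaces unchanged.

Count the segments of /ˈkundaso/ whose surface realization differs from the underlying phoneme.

Segments that undergo a rule: /k/ → [kʰ] (rule 2); /u/ → [ũ] (rule 3); /s/ → [z] (rule 1).
All other segments surface unchanged.

3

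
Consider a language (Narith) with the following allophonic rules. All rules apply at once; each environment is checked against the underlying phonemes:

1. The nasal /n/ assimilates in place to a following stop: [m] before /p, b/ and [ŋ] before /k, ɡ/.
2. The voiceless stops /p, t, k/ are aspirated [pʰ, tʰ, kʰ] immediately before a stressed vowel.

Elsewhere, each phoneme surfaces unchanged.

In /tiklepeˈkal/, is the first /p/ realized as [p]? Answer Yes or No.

Yes

/p/ — between /e/ and /e/; rule 2 does not apply here → [p].
The actual realization is [p], which matches [p].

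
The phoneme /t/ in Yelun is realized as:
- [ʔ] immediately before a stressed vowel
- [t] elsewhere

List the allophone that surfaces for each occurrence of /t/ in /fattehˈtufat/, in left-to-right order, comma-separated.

Occurrence 1 (position 3): no conditioning environment matches → elsewhere allophone [t].
Occurrence 2 (position 4): no conditioning environment matches → elsewhere allophone [t].
Occurrence 3 (position 7): immediately before a stressed vowel → [ʔ].
Occurrence 4 (position 11): no conditioning environment matches → elsewhere allophone [t].

[t], [t], [ʔ], [t]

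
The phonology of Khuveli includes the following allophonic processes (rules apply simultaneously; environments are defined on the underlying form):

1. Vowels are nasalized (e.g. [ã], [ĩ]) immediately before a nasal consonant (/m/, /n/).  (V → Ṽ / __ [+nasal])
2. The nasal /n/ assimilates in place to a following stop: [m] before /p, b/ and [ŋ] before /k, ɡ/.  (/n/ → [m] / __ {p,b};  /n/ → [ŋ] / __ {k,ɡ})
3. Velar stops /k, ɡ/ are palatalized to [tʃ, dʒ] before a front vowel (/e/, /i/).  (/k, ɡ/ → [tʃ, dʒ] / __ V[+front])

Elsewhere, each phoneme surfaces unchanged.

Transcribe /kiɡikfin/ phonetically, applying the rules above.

[tʃidʒikfĩn]

Rule 3 applies to /k/ (word-initial: before a front vowel) → [tʃ].
/i/ (between /k/ and /ɡ/) is in the target of rule 1 but the environment (before a nasal consonant) is not met → [i].
/ɡ/ meets the environment for rule 3 (before a front vowel) → [dʒ].
/i/ (between /ɡ/ and /k/): rule 1 targets it, but not before a nasal consonant → unchanged [i].
/k/ — between /i/ and /f/; rule 3 does not apply here → [k].
/f/ (between /k/ and /i/): no rule targets it → [f].
/i/ (between /f/ and /n/): before a nasal consonant, so rule 1 applies → [ĩ].
/n/ (word-final) is in the target of rule 2 but the environment (before a labial or velar stop) is not met → [n].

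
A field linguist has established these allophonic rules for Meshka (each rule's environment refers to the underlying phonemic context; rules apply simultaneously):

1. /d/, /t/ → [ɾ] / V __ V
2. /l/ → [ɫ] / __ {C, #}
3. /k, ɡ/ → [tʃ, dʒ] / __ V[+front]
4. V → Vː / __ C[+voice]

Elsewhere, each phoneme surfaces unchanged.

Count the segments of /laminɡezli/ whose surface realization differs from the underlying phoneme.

Segments that undergo a rule: /a/ → [aː] (rule 4); /i/ → [iː] (rule 4); /ɡ/ → [dʒ] (rule 3); /e/ → [eː] (rule 4).
All other segments surface unchanged.

4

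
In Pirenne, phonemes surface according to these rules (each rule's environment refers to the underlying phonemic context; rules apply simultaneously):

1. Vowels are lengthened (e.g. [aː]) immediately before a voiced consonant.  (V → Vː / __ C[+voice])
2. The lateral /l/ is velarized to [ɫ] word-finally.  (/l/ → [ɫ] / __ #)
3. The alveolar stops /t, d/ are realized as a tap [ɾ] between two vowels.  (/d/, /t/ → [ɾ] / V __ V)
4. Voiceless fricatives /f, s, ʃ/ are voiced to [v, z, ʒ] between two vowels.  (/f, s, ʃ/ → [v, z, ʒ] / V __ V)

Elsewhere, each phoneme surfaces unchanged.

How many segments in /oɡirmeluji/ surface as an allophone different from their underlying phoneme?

4

Segments that undergo a rule: /o/ → [oː] (rule 1); /i/ → [iː] (rule 1); /e/ → [eː] (rule 1); /u/ → [uː] (rule 1).
All other segments surface unchanged.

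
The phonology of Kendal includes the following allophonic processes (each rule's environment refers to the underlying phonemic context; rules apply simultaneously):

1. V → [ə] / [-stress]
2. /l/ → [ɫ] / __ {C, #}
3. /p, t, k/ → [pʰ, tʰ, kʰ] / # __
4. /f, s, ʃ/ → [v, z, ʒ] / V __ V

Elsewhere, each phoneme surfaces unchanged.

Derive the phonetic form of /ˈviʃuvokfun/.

[ˈviʒəvəkfən]

/v/ stays [v].
/i/ (between /v/ and /ʃ/) fails the environment for rule 1, so it stays [i].
/ʃ/ (between /i/ and /u/) occurs between two vowels → [ʒ] by rule 4.
Rule 1 applies to /u/ (between /ʃ/ and /v/: in an unstressed syllable) → [ə].
/v/ (between /u/ and /o/) is unaffected → [v].
/o/ — between /v/ and /k/, in an unstressed syllable — surfaces as [ə] (rule 1).
/k/ (between /o/ and /f/): rule 3 targets it, but not word-initially → unchanged [k].
/f/ — between /k/ and /u/; rule 4 does not apply here → [f].
/u/ (between /f/ and /n/) occurs in an unstressed syllable → [ə] by rule 1.
/n/ — not in any rule's target class → [n].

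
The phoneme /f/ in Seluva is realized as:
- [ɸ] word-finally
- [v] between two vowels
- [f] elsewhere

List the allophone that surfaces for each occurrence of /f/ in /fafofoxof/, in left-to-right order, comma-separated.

[f], [v], [v], [ɸ]

Occurrence 1 (position 1): no conditioning environment matches → elsewhere allophone [f].
Occurrence 2 (position 3): between two vowels → [v].
Occurrence 3 (position 5): between two vowels → [v].
Occurrence 4 (position 9): word-finally → [ɸ].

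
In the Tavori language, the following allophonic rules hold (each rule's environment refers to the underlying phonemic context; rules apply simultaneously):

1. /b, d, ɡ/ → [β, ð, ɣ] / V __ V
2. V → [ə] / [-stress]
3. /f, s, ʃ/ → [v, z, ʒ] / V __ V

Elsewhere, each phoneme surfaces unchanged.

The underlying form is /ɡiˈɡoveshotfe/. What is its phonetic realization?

/ɡ/ (word-initial): rule 1 targets it, but not between two vowels → unchanged [ɡ].
/i/ (between /ɡ/ and /ɡ/): in an unstressed syllable, so rule 2 applies → [ə].
/ɡ/ (between /i/ and /o/) occurs between two vowels → [ɣ] by rule 1.
/o/ (between /ɡ/ and /v/) is in the target of rule 2 but the environment (in an unstressed syllable) is not met → [o].
/v/ (between /o/ and /e/): no rule targets it → [v].
/e/ — between /v/ and /s/, in an unstressed syllable — surfaces as [ə] (rule 2).
/s/ — between /e/ and /h/; rule 3 does not apply here → [s].
/h/ stays [h].
Rule 2 applies to /o/ (between /h/ and /t/: in an unstressed syllable) → [ə].
/t/ (between /o/ and /f/) is unaffected → [t].
/f/ (between /t/ and /e/) fails the environment for rule 3, so it stays [f].
/e/ (word-final) occurs in an unstressed syllable → [ə] by rule 2.

[ɡəˈɣovəshətfə]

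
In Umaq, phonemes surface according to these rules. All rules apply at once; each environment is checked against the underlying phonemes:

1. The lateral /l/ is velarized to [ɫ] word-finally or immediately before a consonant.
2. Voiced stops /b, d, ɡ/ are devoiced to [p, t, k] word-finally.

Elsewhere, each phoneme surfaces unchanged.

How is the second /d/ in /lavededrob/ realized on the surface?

/d/ (between /e/ and /r/) is in the target of rule 2 but the environment (word-finally) is not met → [d].

[d]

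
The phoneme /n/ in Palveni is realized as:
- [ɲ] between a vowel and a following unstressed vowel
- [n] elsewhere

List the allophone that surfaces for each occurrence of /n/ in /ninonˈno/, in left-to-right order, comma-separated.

Occurrence 1 (position 1): no conditioning environment matches → elsewhere allophone [n].
Occurrence 2 (position 3): between a vowel and a following unstressed vowel → [ɲ].
Occurrence 3 (position 5): no conditioning environment matches → elsewhere allophone [n].
Occurrence 4 (position 6): no conditioning environment matches → elsewhere allophone [n].

[n], [ɲ], [n], [n]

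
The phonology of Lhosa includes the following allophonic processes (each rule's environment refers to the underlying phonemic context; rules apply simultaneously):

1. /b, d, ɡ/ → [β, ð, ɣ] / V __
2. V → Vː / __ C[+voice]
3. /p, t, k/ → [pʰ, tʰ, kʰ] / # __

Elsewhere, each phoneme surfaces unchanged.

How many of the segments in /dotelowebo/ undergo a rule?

Segments that undergo a rule: /e/ → [eː] (rule 2); /o/ → [oː] (rule 2); /e/ → [eː] (rule 2); /b/ → [β] (rule 1).
All other segments surface unchanged.

4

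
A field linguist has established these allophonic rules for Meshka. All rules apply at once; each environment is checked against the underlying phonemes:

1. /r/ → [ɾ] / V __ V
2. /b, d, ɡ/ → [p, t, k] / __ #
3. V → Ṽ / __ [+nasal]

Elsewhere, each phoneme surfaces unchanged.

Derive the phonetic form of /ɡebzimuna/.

/ɡ/ — word-initial; rule 2 does not apply here → [ɡ].
/e/ — between /ɡ/ and /b/; rule 3 does not apply here → [e].
/b/ (between /e/ and /z/) is in the target of rule 2 but the environment (word-finally) is not met → [b].
/z/ (between /b/ and /i/) is unaffected → [z].
/i/ (between /z/ and /m/) occurs before a nasal consonant → [ĩ] by rule 3.
/m/ stays [m].
/u/ meets the environment for rule 3 (before a nasal consonant) → [ũ].
/n/ (between /u/ and /a/) is unaffected → [n].
/a/ (word-final) fails the environment for rule 3, so it stays [a].

[ɡebzĩmũna]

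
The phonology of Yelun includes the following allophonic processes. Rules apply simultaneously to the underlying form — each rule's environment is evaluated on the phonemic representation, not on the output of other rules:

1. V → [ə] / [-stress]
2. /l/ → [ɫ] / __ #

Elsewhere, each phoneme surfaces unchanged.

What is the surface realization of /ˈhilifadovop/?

/h/ (word-initial): no rule targets it → [h].
/i/ (between /h/ and /l/) fails the environment for rule 1, so it stays [i].
/l/ (between /i/ and /i/): rule 2 targets it, but not word-finally → unchanged [l].
/i/ meets the environment for rule 1 (in an unstressed syllable) → [ə].
/f/ (between /i/ and /a/) is unaffected → [f].
/a/ — between /f/ and /d/, in an unstressed syllable — surfaces as [ə] (rule 1).
/d/ (between /a/ and /o/) is unaffected → [d].
/o/ (between /d/ and /v/): in an unstressed syllable, so rule 1 applies → [ə].
/v/ (between /o/ and /o/) is unaffected → [v].
/o/ — between /v/ and /p/, in an unstressed syllable — surfaces as [ə] (rule 1).
/p/ — not in any rule's target class → [p].

[ˈhiləfədəvəp]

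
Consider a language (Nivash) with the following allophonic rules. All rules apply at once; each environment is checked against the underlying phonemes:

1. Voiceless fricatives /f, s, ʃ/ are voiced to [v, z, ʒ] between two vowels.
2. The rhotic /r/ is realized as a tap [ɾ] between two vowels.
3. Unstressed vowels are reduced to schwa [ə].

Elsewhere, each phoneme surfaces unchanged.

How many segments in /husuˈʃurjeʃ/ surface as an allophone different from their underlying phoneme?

Segments that undergo a rule: /u/ → [ə] (rule 3); /s/ → [z] (rule 1); /u/ → [ə] (rule 3); /ʃ/ → [ʒ] (rule 1); /e/ → [ə] (rule 3).
All other segments surface unchanged.

5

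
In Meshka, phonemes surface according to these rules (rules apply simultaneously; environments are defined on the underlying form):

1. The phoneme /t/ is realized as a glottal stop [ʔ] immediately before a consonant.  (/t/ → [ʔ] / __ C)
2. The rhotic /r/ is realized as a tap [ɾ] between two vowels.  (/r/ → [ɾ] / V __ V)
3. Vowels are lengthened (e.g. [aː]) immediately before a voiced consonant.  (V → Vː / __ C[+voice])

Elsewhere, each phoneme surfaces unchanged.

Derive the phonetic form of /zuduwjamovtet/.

/z/ (word-initial): no rule targets it → [z].
/u/ meets the environment for rule 3 (before a voiced consonant) → [uː].
/d/ stays [d].
/u/ (between /d/ and /w/): before a voiced consonant, so rule 3 applies → [uː].
/w/ (between /u/ and /j/) is unaffected → [w].
/j/ — not in any rule's target class → [j].
Rule 3 applies to /a/ (between /j/ and /m/: before a voiced consonant) → [aː].
/m/ (between /a/ and /o/): no rule targets it → [m].
/o/ (between /m/ and /v/) occurs before a voiced consonant → [oː] by rule 3.
/v/ stays [v].
/t/ (between /v/ and /e/) is in the target of rule 1 but the environment (immediately before a consonant) is not met → [t].
/e/ — between /t/ and /t/; rule 3 does not apply here → [e].
/t/ — word-final; rule 1 does not apply here → [t].

[zuːduːwjaːmoːvtet]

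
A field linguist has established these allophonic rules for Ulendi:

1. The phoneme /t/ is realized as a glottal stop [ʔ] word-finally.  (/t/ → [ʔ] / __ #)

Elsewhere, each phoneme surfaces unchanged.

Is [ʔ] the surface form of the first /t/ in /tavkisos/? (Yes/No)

No

/t/ (word-initial) fails the environment for rule 1, so it stays [t].
The actual realization is [t], not [ʔ].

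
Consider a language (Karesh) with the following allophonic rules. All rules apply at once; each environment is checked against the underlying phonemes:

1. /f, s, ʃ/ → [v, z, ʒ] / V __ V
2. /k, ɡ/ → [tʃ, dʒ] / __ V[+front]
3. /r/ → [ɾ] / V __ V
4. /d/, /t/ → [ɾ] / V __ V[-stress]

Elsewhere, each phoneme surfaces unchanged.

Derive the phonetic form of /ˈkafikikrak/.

/k/ (word-initial) is in the target of rule 2 but the environment (before a front vowel) is not met → [k].
/a/ stays [a].
/f/ (between /a/ and /i/) occurs between two vowels → [v] by rule 1.
/i/ — not in any rule's target class → [i].
/k/ meets the environment for rule 2 (before a front vowel) → [tʃ].
/i/ (between /k/ and /k/) is unaffected → [i].
/k/ (between /i/ and /r/): rule 2 targets it, but not before a front vowel → unchanged [k].
/r/ (between /k/ and /a/) fails the environment for rule 3, so it stays [r].
/a/ stays [a].
/k/ (word-final): rule 2 targets it, but not before a front vowel → unchanged [k].

[ˈkavitʃikrak]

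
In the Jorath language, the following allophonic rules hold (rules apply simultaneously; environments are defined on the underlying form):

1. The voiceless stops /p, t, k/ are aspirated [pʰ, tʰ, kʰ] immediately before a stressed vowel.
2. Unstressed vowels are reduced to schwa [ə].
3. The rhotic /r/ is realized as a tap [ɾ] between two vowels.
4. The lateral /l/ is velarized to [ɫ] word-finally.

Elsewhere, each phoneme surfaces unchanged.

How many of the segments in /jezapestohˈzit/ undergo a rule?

Segments that undergo a rule: /e/ → [ə] (rule 2); /a/ → [ə] (rule 2); /e/ → [ə] (rule 2); /o/ → [ə] (rule 2).
All other segments surface unchanged.

4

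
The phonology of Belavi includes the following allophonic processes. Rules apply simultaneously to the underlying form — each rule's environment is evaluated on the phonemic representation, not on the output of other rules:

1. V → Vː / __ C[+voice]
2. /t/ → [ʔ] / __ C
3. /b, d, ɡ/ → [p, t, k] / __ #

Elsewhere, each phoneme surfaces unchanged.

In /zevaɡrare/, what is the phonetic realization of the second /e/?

/e/ (word-final) is in the target of rule 1 but the environment (before a voiced consonant) is not met → [e].

[e]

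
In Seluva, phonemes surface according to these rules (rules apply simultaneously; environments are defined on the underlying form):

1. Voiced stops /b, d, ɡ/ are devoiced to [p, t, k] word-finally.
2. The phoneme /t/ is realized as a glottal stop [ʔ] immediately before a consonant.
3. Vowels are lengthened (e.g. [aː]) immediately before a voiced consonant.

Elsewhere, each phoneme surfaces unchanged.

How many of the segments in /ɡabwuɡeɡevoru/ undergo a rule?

Segments that undergo a rule: /a/ → [aː] (rule 3); /u/ → [uː] (rule 3); /e/ → [eː] (rule 3); /e/ → [eː] (rule 3); /o/ → [oː] (rule 3).
All other segments surface unchanged.

5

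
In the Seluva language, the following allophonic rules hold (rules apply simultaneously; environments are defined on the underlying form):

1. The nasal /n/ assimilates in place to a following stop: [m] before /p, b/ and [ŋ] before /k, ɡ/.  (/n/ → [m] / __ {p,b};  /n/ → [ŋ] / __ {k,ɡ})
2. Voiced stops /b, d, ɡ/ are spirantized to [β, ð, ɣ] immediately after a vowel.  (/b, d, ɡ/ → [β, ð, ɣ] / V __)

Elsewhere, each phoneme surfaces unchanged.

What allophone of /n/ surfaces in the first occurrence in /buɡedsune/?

[n]

/n/ (between /u/ and /e/): rule 1 targets it, but not before a labial or velar stop → unchanged [n].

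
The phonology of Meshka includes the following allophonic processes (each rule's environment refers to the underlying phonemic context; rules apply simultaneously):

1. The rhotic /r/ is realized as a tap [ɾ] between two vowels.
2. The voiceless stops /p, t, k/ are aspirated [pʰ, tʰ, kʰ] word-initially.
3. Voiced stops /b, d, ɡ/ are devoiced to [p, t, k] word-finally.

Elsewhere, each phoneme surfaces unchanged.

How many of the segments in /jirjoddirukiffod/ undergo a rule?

2

Segments that undergo a rule: /r/ → [ɾ] (rule 1); /d/ → [t] (rule 3).
All other segments surface unchanged.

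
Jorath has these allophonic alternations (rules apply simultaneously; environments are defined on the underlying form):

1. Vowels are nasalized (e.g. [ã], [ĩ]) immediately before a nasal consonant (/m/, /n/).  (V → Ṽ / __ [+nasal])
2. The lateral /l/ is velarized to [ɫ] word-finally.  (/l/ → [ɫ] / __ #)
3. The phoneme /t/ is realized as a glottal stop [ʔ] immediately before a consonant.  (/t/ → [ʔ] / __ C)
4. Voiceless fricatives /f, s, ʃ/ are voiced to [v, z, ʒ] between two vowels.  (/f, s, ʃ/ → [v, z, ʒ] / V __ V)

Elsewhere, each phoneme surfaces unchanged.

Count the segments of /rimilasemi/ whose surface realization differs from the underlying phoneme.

3

Segments that undergo a rule: /i/ → [ĩ] (rule 1); /s/ → [z] (rule 4); /e/ → [ẽ] (rule 1).
All other segments surface unchanged.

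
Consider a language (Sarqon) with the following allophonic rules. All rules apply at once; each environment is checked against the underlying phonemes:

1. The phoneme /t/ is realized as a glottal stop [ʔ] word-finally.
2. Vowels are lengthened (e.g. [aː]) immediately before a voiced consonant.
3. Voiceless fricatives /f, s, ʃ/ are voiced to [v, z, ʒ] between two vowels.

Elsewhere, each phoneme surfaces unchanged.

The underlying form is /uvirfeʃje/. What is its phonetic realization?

/u/ meets the environment for rule 2 (before a voiced consonant) → [uː].
/v/ stays [v].
/i/ meets the environment for rule 2 (before a voiced consonant) → [iː].
/r/ stays [r].
/f/ (between /r/ and /e/) is in the target of rule 3 but the environment (between two vowels) is not met → [f].
/e/ — between /f/ and /ʃ/; rule 2 does not apply here → [e].
/ʃ/ — between /e/ and /j/; rule 3 does not apply here → [ʃ].
/j/ (between /ʃ/ and /e/): no rule targets it → [j].
/e/ (word-final) fails the environment for rule 2, so it stays [e].

[uːviːrfeʃje]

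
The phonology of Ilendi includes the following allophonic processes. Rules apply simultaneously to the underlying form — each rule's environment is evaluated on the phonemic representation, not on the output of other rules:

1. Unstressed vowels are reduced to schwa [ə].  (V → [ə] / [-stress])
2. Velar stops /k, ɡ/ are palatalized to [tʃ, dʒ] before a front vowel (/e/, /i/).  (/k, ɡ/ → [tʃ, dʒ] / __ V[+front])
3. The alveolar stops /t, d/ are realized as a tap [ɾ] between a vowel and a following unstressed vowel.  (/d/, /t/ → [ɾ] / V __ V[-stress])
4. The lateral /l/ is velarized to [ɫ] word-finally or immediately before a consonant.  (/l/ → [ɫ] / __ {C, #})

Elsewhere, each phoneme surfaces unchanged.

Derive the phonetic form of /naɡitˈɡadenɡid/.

Rule 1 applies to /a/ (between /n/ and /ɡ/: in an unstressed syllable) → [ə].
/ɡ/ (between /a/ and /i/) occurs before a front vowel → [dʒ] by rule 2.
/i/ — between /ɡ/ and /t/, in an unstressed syllable — surfaces as [ə] (rule 1).
/t/ (between /i/ and /ɡ/) is in the target of rule 3 but the environment (between a vowel and a following unstressed vowel) is not met → [t].
/ɡ/ (between /t/ and /a/): rule 2 targets it, but not before a front vowel → unchanged [ɡ].
/a/ (between /ɡ/ and /d/) is in the target of rule 1 but the environment (in an unstressed syllable) is not met → [a].
/d/ (between /a/ and /e/) occurs between a vowel and a following unstressed vowel → [ɾ] by rule 3.
/e/ — between /d/ and /n/, in an unstressed syllable — surfaces as [ə] (rule 1).
/ɡ/ (between /n/ and /i/): before a front vowel, so rule 2 applies → [dʒ].
/i/ meets the environment for rule 1 (in an unstressed syllable) → [ə].
/d/ (word-final) fails the environment for rule 3, so it stays [d].

[nədʒətˈɡaɾəndʒəd]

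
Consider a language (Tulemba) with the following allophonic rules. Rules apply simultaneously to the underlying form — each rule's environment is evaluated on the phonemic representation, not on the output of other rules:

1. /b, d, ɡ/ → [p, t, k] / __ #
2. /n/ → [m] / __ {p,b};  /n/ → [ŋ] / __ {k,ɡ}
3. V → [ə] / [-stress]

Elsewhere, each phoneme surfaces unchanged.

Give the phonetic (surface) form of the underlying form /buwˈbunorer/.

[bəwˈbunərər]

/b/ (word-initial) fails the environment for rule 1, so it stays [b].
/u/ — between /b/ and /w/, in an unstressed syllable — surfaces as [ə] (rule 3).
/w/ stays [w].
/b/ — between /w/ and /u/; rule 1 does not apply here → [b].
/u/ (between /b/ and /n/) fails the environment for rule 3, so it stays [u].
/n/ — between /u/ and /o/; rule 2 does not apply here → [n].
/o/ (between /n/ and /r/) occurs in an unstressed syllable → [ə] by rule 3.
/r/ stays [r].
/e/ — between /r/ and /r/, in an unstressed syllable — surfaces as [ə] (rule 3).
/r/ — not in any rule's target class → [r].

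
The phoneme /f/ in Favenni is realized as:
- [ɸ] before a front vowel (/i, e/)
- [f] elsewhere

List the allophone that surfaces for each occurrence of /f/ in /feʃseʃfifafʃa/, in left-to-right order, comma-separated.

[ɸ], [ɸ], [f], [f]

Occurrence 1 (position 1): before a front vowel (/i, e/) → [ɸ].
Occurrence 2 (position 7): before a front vowel (/i, e/) → [ɸ].
Occurrence 3 (position 9): no conditioning environment matches → elsewhere allophone [f].
Occurrence 4 (position 11): no conditioning environment matches → elsewhere allophone [f].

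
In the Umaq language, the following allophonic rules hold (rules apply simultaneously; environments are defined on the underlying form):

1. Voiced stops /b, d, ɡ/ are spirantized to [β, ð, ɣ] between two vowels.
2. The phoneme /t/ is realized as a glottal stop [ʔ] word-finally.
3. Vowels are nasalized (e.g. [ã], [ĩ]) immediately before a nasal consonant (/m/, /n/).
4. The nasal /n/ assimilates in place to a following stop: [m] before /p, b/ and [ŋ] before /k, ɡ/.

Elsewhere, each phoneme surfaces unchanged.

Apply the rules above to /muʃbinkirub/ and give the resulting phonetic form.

/m/ stays [m].
/u/ (between /m/ and /ʃ/): rule 3 targets it, but not before a nasal consonant → unchanged [u].
/ʃ/ (between /u/ and /b/) is unaffected → [ʃ].
/b/ (between /ʃ/ and /i/) is in the target of rule 1 but the environment (between two vowels) is not met → [b].
/i/ meets the environment for rule 3 (before a nasal consonant) → [ĩ].
/n/ (between /i/ and /k/) occurs before a labial or velar stop → [ŋ] by rule 4.
/k/ — not in any rule's target class → [k].
/i/ (between /k/ and /r/) fails the environment for rule 3, so it stays [i].
/r/ stays [r].
/u/ (between /r/ and /b/): rule 3 targets it, but not before a nasal consonant → unchanged [u].
/b/ (word-final) fails the environment for rule 1, so it stays [b].

[muʃbĩŋkirub]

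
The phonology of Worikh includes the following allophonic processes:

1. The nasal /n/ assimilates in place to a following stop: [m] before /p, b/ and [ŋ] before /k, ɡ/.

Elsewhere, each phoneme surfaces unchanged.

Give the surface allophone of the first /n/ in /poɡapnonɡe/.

[n]

/n/ (between /p/ and /o/) is in the target of rule 1 but the environment (before a labial or velar stop) is not met → [n].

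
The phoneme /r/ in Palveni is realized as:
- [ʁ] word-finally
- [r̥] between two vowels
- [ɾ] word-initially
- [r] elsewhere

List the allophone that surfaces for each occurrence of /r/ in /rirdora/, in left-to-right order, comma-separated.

Occurrence 1 (position 1): word-initially → [ɾ].
Occurrence 2 (position 3): no conditioning environment matches → elsewhere allophone [r].
Occurrence 3 (position 6): between two vowels → [r̥].

[ɾ], [r], [r̥]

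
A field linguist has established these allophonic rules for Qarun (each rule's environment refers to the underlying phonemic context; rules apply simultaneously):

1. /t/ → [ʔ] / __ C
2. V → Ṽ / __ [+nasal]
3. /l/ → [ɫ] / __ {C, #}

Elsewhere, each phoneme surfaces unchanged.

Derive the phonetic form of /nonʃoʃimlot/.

[nõnʃoʃĩmlot]

/n/ (word-initial) is unaffected → [n].
Rule 2 applies to /o/ (between /n/ and /n/: before a nasal consonant) → [õ].
/n/ — not in any rule's target class → [n].
/ʃ/ — not in any rule's target class → [ʃ].
/o/ — between /ʃ/ and /ʃ/; rule 2 does not apply here → [o].
/ʃ/ (between /o/ and /i/): no rule targets it → [ʃ].
/i/ meets the environment for rule 2 (before a nasal consonant) → [ĩ].
/m/ (between /i/ and /l/): no rule targets it → [m].
/l/ (between /m/ and /o/) is in the target of rule 3 but the environment (word-finally or immediately before a consonant) is not met → [l].
/o/ (between /l/ and /t/) is in the target of rule 2 but the environment (before a nasal consonant) is not met → [o].
/t/ (word-final) is in the target of rule 1 but the environment (immediately before a consonant) is not met → [t].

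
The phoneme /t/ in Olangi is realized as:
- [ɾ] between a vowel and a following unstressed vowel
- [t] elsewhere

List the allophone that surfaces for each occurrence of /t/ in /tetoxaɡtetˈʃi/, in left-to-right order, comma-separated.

[t], [ɾ], [t], [t]

Occurrence 1 (position 1): no conditioning environment matches → elsewhere allophone [t].
Occurrence 2 (position 3): between a vowel and a following unstressed vowel → [ɾ].
Occurrence 3 (position 8): no conditioning environment matches → elsewhere allophone [t].
Occurrence 4 (position 10): no conditioning environment matches → elsewhere allophone [t].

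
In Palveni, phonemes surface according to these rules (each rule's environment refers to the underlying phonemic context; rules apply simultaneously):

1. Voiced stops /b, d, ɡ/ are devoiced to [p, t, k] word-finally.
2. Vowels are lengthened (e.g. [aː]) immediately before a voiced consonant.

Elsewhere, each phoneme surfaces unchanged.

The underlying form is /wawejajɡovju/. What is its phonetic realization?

/w/ (word-initial): no rule targets it → [w].
/a/ (between /w/ and /w/): before a voiced consonant, so rule 2 applies → [aː].
/w/ (between /a/ and /e/) is unaffected → [w].
/e/ (between /w/ and /j/): before a voiced consonant, so rule 2 applies → [eː].
/j/ stays [j].
/a/ (between /j/ and /j/): before a voiced consonant, so rule 2 applies → [aː].
/j/ — not in any rule's target class → [j].
/ɡ/ (between /j/ and /o/) fails the environment for rule 1, so it stays [ɡ].
/o/ meets the environment for rule 2 (before a voiced consonant) → [oː].
/v/ — not in any rule's target class → [v].
/j/ (between /v/ and /u/): no rule targets it → [j].
/u/ — word-final; rule 2 does not apply here → [u].

[waːweːjaːjɡoːvju]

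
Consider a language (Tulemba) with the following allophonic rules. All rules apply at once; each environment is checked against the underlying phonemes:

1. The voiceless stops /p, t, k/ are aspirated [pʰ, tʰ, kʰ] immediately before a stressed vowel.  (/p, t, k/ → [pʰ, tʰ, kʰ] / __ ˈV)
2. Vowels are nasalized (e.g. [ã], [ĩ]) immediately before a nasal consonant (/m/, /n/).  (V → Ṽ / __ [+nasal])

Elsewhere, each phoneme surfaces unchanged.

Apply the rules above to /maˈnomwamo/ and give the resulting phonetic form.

/m/ (word-initial): no rule targets it → [m].
Rule 2 applies to /a/ (between /m/ and /n/: before a nasal consonant) → [ã].
/n/ (between /a/ and /o/): no rule targets it → [n].
/o/ — between /n/ and /m/, before a nasal consonant — surfaces as [õ] (rule 2).
/m/ — not in any rule's target class → [m].
/w/ stays [w].
/a/ meets the environment for rule 2 (before a nasal consonant) → [ã].
/m/ stays [m].
/o/ — word-final; rule 2 does not apply here → [o].

[mãˈnõmwãmo]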